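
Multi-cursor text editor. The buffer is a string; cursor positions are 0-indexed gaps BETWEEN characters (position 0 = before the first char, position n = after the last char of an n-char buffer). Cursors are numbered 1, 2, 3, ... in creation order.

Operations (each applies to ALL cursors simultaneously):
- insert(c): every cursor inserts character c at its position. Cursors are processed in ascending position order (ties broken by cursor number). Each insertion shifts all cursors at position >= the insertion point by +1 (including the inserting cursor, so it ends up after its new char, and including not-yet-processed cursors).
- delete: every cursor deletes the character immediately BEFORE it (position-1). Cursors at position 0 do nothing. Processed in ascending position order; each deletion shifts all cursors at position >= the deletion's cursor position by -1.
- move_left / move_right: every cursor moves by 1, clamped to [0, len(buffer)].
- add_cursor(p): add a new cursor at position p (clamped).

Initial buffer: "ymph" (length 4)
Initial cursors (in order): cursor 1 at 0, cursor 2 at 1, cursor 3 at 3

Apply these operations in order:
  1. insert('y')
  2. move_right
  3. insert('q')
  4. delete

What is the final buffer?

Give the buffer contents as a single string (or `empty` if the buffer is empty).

Answer: yyympyh

Derivation:
After op 1 (insert('y')): buffer="yyympyh" (len 7), cursors c1@1 c2@3 c3@6, authorship 1.2..3.
After op 2 (move_right): buffer="yyympyh" (len 7), cursors c1@2 c2@4 c3@7, authorship 1.2..3.
After op 3 (insert('q')): buffer="yyqymqpyhq" (len 10), cursors c1@3 c2@6 c3@10, authorship 1.12.2.3.3
After op 4 (delete): buffer="yyympyh" (len 7), cursors c1@2 c2@4 c3@7, authorship 1.2..3.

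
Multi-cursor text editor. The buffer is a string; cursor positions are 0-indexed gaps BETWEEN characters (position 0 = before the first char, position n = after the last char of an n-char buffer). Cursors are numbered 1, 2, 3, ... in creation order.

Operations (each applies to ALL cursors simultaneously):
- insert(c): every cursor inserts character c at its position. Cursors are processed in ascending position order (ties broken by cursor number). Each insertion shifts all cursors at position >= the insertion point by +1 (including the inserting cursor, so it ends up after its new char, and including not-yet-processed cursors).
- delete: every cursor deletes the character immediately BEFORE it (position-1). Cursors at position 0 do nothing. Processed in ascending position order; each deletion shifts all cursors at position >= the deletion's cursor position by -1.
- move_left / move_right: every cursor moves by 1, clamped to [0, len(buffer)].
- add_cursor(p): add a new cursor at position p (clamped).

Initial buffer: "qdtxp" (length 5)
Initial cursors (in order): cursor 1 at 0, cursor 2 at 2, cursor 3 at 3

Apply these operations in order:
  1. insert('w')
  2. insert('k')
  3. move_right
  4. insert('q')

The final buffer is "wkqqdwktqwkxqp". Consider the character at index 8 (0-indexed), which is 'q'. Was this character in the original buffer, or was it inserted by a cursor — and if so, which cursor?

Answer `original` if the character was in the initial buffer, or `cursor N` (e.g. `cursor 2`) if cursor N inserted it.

Answer: cursor 2

Derivation:
After op 1 (insert('w')): buffer="wqdwtwxp" (len 8), cursors c1@1 c2@4 c3@6, authorship 1..2.3..
After op 2 (insert('k')): buffer="wkqdwktwkxp" (len 11), cursors c1@2 c2@6 c3@9, authorship 11..22.33..
After op 3 (move_right): buffer="wkqdwktwkxp" (len 11), cursors c1@3 c2@7 c3@10, authorship 11..22.33..
After op 4 (insert('q')): buffer="wkqqdwktqwkxqp" (len 14), cursors c1@4 c2@9 c3@13, authorship 11.1.22.233.3.
Authorship (.=original, N=cursor N): 1 1 . 1 . 2 2 . 2 3 3 . 3 .
Index 8: author = 2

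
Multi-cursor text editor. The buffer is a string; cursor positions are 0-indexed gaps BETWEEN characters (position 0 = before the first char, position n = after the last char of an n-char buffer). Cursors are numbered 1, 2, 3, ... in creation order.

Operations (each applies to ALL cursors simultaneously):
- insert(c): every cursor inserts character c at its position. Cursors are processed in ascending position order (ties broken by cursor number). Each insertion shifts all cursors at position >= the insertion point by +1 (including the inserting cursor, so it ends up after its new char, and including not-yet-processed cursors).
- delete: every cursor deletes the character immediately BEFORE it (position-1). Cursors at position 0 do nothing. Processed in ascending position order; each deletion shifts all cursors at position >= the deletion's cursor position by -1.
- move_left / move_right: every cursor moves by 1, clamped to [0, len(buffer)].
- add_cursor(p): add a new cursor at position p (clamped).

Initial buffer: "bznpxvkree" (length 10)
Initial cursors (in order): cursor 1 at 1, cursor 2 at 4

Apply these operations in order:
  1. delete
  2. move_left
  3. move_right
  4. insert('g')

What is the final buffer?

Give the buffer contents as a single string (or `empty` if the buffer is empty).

After op 1 (delete): buffer="znxvkree" (len 8), cursors c1@0 c2@2, authorship ........
After op 2 (move_left): buffer="znxvkree" (len 8), cursors c1@0 c2@1, authorship ........
After op 3 (move_right): buffer="znxvkree" (len 8), cursors c1@1 c2@2, authorship ........
After op 4 (insert('g')): buffer="zgngxvkree" (len 10), cursors c1@2 c2@4, authorship .1.2......

Answer: zgngxvkree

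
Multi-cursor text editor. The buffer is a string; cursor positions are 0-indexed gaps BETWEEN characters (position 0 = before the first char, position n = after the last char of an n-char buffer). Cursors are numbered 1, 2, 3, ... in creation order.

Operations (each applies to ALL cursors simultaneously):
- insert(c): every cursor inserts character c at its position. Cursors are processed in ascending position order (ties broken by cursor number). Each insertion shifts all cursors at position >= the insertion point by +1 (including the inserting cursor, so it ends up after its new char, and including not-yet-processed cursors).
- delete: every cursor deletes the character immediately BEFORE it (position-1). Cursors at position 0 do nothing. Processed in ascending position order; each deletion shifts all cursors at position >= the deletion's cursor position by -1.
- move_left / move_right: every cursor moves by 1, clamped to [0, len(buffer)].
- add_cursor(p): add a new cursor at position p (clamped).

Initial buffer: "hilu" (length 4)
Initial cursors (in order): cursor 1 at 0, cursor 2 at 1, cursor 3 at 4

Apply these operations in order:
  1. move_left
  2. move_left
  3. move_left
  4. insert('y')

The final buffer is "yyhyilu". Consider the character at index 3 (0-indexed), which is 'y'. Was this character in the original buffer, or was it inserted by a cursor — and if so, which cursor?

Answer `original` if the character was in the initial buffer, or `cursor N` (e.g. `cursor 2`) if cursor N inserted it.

After op 1 (move_left): buffer="hilu" (len 4), cursors c1@0 c2@0 c3@3, authorship ....
After op 2 (move_left): buffer="hilu" (len 4), cursors c1@0 c2@0 c3@2, authorship ....
After op 3 (move_left): buffer="hilu" (len 4), cursors c1@0 c2@0 c3@1, authorship ....
After op 4 (insert('y')): buffer="yyhyilu" (len 7), cursors c1@2 c2@2 c3@4, authorship 12.3...
Authorship (.=original, N=cursor N): 1 2 . 3 . . .
Index 3: author = 3

Answer: cursor 3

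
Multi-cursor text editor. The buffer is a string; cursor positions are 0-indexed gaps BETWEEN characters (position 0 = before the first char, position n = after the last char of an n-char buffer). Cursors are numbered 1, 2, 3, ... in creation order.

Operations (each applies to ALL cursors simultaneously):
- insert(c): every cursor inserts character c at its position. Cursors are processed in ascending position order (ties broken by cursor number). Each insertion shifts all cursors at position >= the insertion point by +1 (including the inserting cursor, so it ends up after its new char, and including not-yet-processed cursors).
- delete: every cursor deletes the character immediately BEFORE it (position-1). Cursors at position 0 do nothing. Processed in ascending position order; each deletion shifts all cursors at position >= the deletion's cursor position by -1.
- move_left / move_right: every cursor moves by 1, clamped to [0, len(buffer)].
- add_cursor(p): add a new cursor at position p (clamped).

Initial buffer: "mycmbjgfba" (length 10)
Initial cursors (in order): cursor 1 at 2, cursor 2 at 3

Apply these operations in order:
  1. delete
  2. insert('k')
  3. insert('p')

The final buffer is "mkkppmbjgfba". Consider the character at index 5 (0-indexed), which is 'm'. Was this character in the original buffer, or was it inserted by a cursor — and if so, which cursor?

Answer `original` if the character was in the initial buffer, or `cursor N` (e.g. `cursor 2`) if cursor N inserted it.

Answer: original

Derivation:
After op 1 (delete): buffer="mmbjgfba" (len 8), cursors c1@1 c2@1, authorship ........
After op 2 (insert('k')): buffer="mkkmbjgfba" (len 10), cursors c1@3 c2@3, authorship .12.......
After op 3 (insert('p')): buffer="mkkppmbjgfba" (len 12), cursors c1@5 c2@5, authorship .1212.......
Authorship (.=original, N=cursor N): . 1 2 1 2 . . . . . . .
Index 5: author = original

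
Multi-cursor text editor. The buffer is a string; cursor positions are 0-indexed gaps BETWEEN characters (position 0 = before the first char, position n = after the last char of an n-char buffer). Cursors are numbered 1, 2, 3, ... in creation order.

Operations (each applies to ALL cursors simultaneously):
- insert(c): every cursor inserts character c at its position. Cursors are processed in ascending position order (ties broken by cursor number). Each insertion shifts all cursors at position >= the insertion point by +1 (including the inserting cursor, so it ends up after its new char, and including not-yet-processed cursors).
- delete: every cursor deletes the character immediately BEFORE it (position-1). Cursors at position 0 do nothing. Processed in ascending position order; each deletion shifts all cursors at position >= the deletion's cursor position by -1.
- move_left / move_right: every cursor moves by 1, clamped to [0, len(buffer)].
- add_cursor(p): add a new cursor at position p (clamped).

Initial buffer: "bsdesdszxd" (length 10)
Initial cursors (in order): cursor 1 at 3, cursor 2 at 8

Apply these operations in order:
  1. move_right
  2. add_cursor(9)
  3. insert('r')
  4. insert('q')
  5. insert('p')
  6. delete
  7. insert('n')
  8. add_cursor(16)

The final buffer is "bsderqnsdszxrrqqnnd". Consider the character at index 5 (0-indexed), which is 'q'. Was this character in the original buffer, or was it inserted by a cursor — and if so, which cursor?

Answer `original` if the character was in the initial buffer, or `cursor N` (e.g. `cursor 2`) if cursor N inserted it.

After op 1 (move_right): buffer="bsdesdszxd" (len 10), cursors c1@4 c2@9, authorship ..........
After op 2 (add_cursor(9)): buffer="bsdesdszxd" (len 10), cursors c1@4 c2@9 c3@9, authorship ..........
After op 3 (insert('r')): buffer="bsdersdszxrrd" (len 13), cursors c1@5 c2@12 c3@12, authorship ....1.....23.
After op 4 (insert('q')): buffer="bsderqsdszxrrqqd" (len 16), cursors c1@6 c2@15 c3@15, authorship ....11.....2323.
After op 5 (insert('p')): buffer="bsderqpsdszxrrqqppd" (len 19), cursors c1@7 c2@18 c3@18, authorship ....111.....232323.
After op 6 (delete): buffer="bsderqsdszxrrqqd" (len 16), cursors c1@6 c2@15 c3@15, authorship ....11.....2323.
After op 7 (insert('n')): buffer="bsderqnsdszxrrqqnnd" (len 19), cursors c1@7 c2@18 c3@18, authorship ....111.....232323.
After op 8 (add_cursor(16)): buffer="bsderqnsdszxrrqqnnd" (len 19), cursors c1@7 c4@16 c2@18 c3@18, authorship ....111.....232323.
Authorship (.=original, N=cursor N): . . . . 1 1 1 . . . . . 2 3 2 3 2 3 .
Index 5: author = 1

Answer: cursor 1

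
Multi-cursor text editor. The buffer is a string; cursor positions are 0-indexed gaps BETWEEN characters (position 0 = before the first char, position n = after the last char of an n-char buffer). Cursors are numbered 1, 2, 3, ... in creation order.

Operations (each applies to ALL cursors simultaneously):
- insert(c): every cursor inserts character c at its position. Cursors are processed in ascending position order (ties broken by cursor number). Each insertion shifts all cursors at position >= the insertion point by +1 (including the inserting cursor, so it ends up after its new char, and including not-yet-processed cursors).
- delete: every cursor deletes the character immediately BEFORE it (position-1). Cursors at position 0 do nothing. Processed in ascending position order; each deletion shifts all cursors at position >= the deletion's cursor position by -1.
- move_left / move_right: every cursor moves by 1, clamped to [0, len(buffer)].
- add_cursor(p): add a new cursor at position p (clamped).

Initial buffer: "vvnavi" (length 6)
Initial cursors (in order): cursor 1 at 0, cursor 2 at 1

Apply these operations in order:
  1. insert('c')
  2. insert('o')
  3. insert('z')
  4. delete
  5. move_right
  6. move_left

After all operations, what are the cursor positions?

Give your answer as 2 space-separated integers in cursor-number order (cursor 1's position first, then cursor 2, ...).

Answer: 2 5

Derivation:
After op 1 (insert('c')): buffer="cvcvnavi" (len 8), cursors c1@1 c2@3, authorship 1.2.....
After op 2 (insert('o')): buffer="covcovnavi" (len 10), cursors c1@2 c2@5, authorship 11.22.....
After op 3 (insert('z')): buffer="cozvcozvnavi" (len 12), cursors c1@3 c2@7, authorship 111.222.....
After op 4 (delete): buffer="covcovnavi" (len 10), cursors c1@2 c2@5, authorship 11.22.....
After op 5 (move_right): buffer="covcovnavi" (len 10), cursors c1@3 c2@6, authorship 11.22.....
After op 6 (move_left): buffer="covcovnavi" (len 10), cursors c1@2 c2@5, authorship 11.22.....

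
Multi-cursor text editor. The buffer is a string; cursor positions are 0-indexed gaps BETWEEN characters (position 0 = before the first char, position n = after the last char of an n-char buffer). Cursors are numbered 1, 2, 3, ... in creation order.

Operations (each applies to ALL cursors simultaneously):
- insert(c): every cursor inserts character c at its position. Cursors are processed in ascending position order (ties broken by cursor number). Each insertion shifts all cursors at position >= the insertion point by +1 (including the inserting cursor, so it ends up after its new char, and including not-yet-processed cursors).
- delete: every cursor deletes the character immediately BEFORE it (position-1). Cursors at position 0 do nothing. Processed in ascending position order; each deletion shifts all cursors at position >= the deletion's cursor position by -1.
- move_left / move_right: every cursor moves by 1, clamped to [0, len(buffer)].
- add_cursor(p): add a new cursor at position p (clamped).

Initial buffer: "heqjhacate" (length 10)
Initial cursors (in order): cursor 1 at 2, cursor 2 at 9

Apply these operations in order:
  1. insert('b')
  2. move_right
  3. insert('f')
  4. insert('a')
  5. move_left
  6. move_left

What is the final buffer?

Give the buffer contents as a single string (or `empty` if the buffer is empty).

Answer: hebqfajhacatbefa

Derivation:
After op 1 (insert('b')): buffer="hebqjhacatbe" (len 12), cursors c1@3 c2@11, authorship ..1.......2.
After op 2 (move_right): buffer="hebqjhacatbe" (len 12), cursors c1@4 c2@12, authorship ..1.......2.
After op 3 (insert('f')): buffer="hebqfjhacatbef" (len 14), cursors c1@5 c2@14, authorship ..1.1......2.2
After op 4 (insert('a')): buffer="hebqfajhacatbefa" (len 16), cursors c1@6 c2@16, authorship ..1.11......2.22
After op 5 (move_left): buffer="hebqfajhacatbefa" (len 16), cursors c1@5 c2@15, authorship ..1.11......2.22
After op 6 (move_left): buffer="hebqfajhacatbefa" (len 16), cursors c1@4 c2@14, authorship ..1.11......2.22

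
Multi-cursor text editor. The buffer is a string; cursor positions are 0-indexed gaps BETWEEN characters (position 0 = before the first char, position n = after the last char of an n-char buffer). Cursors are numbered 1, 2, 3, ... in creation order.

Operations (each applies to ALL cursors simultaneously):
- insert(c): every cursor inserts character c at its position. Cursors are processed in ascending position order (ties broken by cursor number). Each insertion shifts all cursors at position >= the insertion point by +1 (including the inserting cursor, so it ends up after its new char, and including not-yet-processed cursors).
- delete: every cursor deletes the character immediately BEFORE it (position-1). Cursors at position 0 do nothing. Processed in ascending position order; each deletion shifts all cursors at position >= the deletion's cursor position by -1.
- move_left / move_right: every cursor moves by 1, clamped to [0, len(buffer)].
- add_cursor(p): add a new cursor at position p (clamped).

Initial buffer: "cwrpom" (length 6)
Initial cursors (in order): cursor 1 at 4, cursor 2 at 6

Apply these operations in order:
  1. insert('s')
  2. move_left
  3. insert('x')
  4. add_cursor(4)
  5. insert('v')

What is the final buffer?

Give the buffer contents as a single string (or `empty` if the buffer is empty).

After op 1 (insert('s')): buffer="cwrpsoms" (len 8), cursors c1@5 c2@8, authorship ....1..2
After op 2 (move_left): buffer="cwrpsoms" (len 8), cursors c1@4 c2@7, authorship ....1..2
After op 3 (insert('x')): buffer="cwrpxsomxs" (len 10), cursors c1@5 c2@9, authorship ....11..22
After op 4 (add_cursor(4)): buffer="cwrpxsomxs" (len 10), cursors c3@4 c1@5 c2@9, authorship ....11..22
After op 5 (insert('v')): buffer="cwrpvxvsomxvs" (len 13), cursors c3@5 c1@7 c2@12, authorship ....3111..222

Answer: cwrpvxvsomxvs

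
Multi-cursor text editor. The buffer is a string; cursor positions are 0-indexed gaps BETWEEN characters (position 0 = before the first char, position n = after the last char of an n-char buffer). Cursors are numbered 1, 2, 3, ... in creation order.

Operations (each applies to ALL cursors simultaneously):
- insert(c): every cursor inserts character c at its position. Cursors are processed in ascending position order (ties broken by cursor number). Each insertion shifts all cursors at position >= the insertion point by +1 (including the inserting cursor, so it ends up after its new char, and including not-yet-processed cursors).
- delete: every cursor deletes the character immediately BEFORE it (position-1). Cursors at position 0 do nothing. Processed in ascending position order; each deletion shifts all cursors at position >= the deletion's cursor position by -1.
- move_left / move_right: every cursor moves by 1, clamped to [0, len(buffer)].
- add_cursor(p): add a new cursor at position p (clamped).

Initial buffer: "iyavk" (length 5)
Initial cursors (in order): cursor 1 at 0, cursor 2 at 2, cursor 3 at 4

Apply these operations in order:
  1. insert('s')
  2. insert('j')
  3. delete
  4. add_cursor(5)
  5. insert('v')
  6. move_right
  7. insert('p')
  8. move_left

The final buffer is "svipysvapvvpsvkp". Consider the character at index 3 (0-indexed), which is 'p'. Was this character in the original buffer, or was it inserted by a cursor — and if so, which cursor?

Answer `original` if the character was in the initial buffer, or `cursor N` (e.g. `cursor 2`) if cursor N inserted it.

Answer: cursor 1

Derivation:
After op 1 (insert('s')): buffer="siysavsk" (len 8), cursors c1@1 c2@4 c3@7, authorship 1..2..3.
After op 2 (insert('j')): buffer="sjiysjavsjk" (len 11), cursors c1@2 c2@6 c3@10, authorship 11..22..33.
After op 3 (delete): buffer="siysavsk" (len 8), cursors c1@1 c2@4 c3@7, authorship 1..2..3.
After op 4 (add_cursor(5)): buffer="siysavsk" (len 8), cursors c1@1 c2@4 c4@5 c3@7, authorship 1..2..3.
After op 5 (insert('v')): buffer="sviysvavvsvk" (len 12), cursors c1@2 c2@6 c4@8 c3@11, authorship 11..22.4.33.
After op 6 (move_right): buffer="sviysvavvsvk" (len 12), cursors c1@3 c2@7 c4@9 c3@12, authorship 11..22.4.33.
After op 7 (insert('p')): buffer="svipysvapvvpsvkp" (len 16), cursors c1@4 c2@9 c4@12 c3@16, authorship 11.1.22.24.433.3
After op 8 (move_left): buffer="svipysvapvvpsvkp" (len 16), cursors c1@3 c2@8 c4@11 c3@15, authorship 11.1.22.24.433.3
Authorship (.=original, N=cursor N): 1 1 . 1 . 2 2 . 2 4 . 4 3 3 . 3
Index 3: author = 1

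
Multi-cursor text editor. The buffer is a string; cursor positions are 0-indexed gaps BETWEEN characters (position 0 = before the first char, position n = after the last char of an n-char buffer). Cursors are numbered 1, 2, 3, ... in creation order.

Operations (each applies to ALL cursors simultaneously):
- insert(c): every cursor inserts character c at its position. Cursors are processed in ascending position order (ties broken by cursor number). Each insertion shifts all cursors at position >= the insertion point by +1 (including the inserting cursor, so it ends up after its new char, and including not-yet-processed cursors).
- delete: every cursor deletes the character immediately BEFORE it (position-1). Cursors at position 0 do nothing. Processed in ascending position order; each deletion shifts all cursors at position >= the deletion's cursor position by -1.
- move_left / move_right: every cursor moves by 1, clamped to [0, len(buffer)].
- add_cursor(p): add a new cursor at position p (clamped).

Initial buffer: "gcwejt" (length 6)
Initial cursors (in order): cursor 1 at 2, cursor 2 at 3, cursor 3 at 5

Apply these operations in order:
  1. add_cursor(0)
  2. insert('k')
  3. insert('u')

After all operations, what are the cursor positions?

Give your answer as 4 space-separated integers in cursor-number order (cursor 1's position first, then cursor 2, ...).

After op 1 (add_cursor(0)): buffer="gcwejt" (len 6), cursors c4@0 c1@2 c2@3 c3@5, authorship ......
After op 2 (insert('k')): buffer="kgckwkejkt" (len 10), cursors c4@1 c1@4 c2@6 c3@9, authorship 4..1.2..3.
After op 3 (insert('u')): buffer="kugckuwkuejkut" (len 14), cursors c4@2 c1@6 c2@9 c3@13, authorship 44..11.22..33.

Answer: 6 9 13 2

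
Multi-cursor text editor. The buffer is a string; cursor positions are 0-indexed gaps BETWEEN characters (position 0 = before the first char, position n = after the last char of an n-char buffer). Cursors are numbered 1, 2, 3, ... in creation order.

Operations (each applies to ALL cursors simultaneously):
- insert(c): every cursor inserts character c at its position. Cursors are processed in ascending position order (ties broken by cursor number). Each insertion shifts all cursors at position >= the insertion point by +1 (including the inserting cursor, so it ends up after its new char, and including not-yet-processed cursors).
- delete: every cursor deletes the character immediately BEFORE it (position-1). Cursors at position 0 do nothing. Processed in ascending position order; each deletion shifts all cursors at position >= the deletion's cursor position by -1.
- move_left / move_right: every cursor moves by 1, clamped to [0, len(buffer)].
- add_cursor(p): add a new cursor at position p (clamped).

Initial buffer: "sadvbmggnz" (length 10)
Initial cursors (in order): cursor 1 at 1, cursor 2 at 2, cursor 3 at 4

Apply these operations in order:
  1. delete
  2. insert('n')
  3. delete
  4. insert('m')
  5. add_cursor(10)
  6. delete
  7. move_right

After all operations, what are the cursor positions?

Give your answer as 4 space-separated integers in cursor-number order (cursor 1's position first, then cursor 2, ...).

After op 1 (delete): buffer="dbmggnz" (len 7), cursors c1@0 c2@0 c3@1, authorship .......
After op 2 (insert('n')): buffer="nndnbmggnz" (len 10), cursors c1@2 c2@2 c3@4, authorship 12.3......
After op 3 (delete): buffer="dbmggnz" (len 7), cursors c1@0 c2@0 c3@1, authorship .......
After op 4 (insert('m')): buffer="mmdmbmggnz" (len 10), cursors c1@2 c2@2 c3@4, authorship 12.3......
After op 5 (add_cursor(10)): buffer="mmdmbmggnz" (len 10), cursors c1@2 c2@2 c3@4 c4@10, authorship 12.3......
After op 6 (delete): buffer="dbmggn" (len 6), cursors c1@0 c2@0 c3@1 c4@6, authorship ......
After op 7 (move_right): buffer="dbmggn" (len 6), cursors c1@1 c2@1 c3@2 c4@6, authorship ......

Answer: 1 1 2 6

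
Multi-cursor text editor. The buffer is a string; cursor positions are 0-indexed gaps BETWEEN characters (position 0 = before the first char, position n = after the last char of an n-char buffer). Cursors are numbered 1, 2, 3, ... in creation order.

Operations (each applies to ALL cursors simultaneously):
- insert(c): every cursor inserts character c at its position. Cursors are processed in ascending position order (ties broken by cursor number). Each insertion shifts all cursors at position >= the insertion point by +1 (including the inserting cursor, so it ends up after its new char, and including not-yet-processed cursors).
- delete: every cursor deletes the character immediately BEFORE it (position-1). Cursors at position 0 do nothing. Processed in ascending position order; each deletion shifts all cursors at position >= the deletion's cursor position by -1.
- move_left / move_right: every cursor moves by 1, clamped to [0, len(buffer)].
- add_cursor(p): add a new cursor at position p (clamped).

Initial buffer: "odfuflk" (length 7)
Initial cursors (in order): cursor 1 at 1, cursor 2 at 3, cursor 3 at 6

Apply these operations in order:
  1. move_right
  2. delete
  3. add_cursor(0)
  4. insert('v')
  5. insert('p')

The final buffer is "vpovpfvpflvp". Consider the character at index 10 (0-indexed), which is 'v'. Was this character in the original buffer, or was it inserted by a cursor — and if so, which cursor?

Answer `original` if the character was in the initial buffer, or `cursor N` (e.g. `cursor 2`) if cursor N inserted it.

Answer: cursor 3

Derivation:
After op 1 (move_right): buffer="odfuflk" (len 7), cursors c1@2 c2@4 c3@7, authorship .......
After op 2 (delete): buffer="offl" (len 4), cursors c1@1 c2@2 c3@4, authorship ....
After op 3 (add_cursor(0)): buffer="offl" (len 4), cursors c4@0 c1@1 c2@2 c3@4, authorship ....
After op 4 (insert('v')): buffer="vovfvflv" (len 8), cursors c4@1 c1@3 c2@5 c3@8, authorship 4.1.2..3
After op 5 (insert('p')): buffer="vpovpfvpflvp" (len 12), cursors c4@2 c1@5 c2@8 c3@12, authorship 44.11.22..33
Authorship (.=original, N=cursor N): 4 4 . 1 1 . 2 2 . . 3 3
Index 10: author = 3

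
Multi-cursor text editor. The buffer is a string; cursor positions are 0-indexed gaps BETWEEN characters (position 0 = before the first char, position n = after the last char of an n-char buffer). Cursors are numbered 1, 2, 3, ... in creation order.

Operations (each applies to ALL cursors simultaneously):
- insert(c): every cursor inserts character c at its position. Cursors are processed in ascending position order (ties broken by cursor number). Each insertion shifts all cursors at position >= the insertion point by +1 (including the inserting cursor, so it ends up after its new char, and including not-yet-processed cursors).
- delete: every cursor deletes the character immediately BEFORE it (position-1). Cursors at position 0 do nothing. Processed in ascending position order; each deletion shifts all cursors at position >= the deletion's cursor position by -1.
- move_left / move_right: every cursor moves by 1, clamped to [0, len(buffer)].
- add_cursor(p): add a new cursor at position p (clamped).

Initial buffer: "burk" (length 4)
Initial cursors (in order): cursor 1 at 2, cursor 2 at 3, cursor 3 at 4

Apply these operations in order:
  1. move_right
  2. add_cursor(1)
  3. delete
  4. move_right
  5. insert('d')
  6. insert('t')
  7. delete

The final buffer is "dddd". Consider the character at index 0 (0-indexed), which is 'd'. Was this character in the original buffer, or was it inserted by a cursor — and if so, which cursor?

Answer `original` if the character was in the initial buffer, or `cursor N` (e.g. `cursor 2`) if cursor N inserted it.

After op 1 (move_right): buffer="burk" (len 4), cursors c1@3 c2@4 c3@4, authorship ....
After op 2 (add_cursor(1)): buffer="burk" (len 4), cursors c4@1 c1@3 c2@4 c3@4, authorship ....
After op 3 (delete): buffer="" (len 0), cursors c1@0 c2@0 c3@0 c4@0, authorship 
After op 4 (move_right): buffer="" (len 0), cursors c1@0 c2@0 c3@0 c4@0, authorship 
After op 5 (insert('d')): buffer="dddd" (len 4), cursors c1@4 c2@4 c3@4 c4@4, authorship 1234
After op 6 (insert('t')): buffer="ddddtttt" (len 8), cursors c1@8 c2@8 c3@8 c4@8, authorship 12341234
After op 7 (delete): buffer="dddd" (len 4), cursors c1@4 c2@4 c3@4 c4@4, authorship 1234
Authorship (.=original, N=cursor N): 1 2 3 4
Index 0: author = 1

Answer: cursor 1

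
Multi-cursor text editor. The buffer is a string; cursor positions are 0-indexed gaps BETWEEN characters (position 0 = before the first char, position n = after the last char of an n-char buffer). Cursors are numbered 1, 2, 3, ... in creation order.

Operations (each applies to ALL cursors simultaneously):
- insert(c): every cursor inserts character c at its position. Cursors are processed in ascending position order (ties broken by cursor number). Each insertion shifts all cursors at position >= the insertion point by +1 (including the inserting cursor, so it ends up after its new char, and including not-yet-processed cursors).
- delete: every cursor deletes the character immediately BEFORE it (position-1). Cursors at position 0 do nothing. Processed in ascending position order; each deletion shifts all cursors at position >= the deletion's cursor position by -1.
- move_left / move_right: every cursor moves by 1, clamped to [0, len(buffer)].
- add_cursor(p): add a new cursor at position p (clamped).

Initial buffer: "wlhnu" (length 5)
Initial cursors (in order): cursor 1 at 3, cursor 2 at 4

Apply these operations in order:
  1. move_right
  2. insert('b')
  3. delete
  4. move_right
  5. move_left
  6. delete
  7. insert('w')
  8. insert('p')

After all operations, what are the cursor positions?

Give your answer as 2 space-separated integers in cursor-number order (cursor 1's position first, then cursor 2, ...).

After op 1 (move_right): buffer="wlhnu" (len 5), cursors c1@4 c2@5, authorship .....
After op 2 (insert('b')): buffer="wlhnbub" (len 7), cursors c1@5 c2@7, authorship ....1.2
After op 3 (delete): buffer="wlhnu" (len 5), cursors c1@4 c2@5, authorship .....
After op 4 (move_right): buffer="wlhnu" (len 5), cursors c1@5 c2@5, authorship .....
After op 5 (move_left): buffer="wlhnu" (len 5), cursors c1@4 c2@4, authorship .....
After op 6 (delete): buffer="wlu" (len 3), cursors c1@2 c2@2, authorship ...
After op 7 (insert('w')): buffer="wlwwu" (len 5), cursors c1@4 c2@4, authorship ..12.
After op 8 (insert('p')): buffer="wlwwppu" (len 7), cursors c1@6 c2@6, authorship ..1212.

Answer: 6 6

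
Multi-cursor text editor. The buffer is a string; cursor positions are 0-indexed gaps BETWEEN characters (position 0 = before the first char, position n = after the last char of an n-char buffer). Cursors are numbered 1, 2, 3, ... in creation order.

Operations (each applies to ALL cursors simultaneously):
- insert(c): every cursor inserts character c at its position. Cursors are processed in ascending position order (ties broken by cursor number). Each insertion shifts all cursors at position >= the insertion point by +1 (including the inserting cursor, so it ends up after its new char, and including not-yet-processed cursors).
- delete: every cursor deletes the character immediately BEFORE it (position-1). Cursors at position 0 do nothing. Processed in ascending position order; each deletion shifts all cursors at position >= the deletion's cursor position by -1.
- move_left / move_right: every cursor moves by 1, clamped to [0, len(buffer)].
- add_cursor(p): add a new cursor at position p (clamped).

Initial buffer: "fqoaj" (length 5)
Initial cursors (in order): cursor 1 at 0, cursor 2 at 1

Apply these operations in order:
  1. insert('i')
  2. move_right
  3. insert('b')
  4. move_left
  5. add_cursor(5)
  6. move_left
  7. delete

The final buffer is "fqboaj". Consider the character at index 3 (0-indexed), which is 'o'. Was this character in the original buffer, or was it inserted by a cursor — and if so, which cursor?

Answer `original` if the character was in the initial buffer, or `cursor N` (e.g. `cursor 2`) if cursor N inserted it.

Answer: original

Derivation:
After op 1 (insert('i')): buffer="ifiqoaj" (len 7), cursors c1@1 c2@3, authorship 1.2....
After op 2 (move_right): buffer="ifiqoaj" (len 7), cursors c1@2 c2@4, authorship 1.2....
After op 3 (insert('b')): buffer="ifbiqboaj" (len 9), cursors c1@3 c2@6, authorship 1.12.2...
After op 4 (move_left): buffer="ifbiqboaj" (len 9), cursors c1@2 c2@5, authorship 1.12.2...
After op 5 (add_cursor(5)): buffer="ifbiqboaj" (len 9), cursors c1@2 c2@5 c3@5, authorship 1.12.2...
After op 6 (move_left): buffer="ifbiqboaj" (len 9), cursors c1@1 c2@4 c3@4, authorship 1.12.2...
After op 7 (delete): buffer="fqboaj" (len 6), cursors c1@0 c2@1 c3@1, authorship ..2...
Authorship (.=original, N=cursor N): . . 2 . . .
Index 3: author = original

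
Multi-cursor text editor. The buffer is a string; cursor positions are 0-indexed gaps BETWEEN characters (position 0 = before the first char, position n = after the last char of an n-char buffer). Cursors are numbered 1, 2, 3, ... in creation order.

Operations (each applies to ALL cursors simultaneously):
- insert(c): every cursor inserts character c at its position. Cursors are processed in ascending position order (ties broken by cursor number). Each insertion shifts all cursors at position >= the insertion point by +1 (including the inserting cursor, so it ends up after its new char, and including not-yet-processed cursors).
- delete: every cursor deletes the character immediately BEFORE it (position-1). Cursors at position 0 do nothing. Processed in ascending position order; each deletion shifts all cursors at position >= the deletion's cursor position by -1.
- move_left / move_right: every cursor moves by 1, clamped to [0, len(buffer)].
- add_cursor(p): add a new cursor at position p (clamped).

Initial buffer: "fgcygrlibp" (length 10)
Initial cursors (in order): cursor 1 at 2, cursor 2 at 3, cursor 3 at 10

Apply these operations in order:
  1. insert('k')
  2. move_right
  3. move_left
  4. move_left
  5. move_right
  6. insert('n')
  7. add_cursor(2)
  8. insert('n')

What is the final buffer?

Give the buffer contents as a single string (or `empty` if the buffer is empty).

After op 1 (insert('k')): buffer="fgkckygrlibpk" (len 13), cursors c1@3 c2@5 c3@13, authorship ..1.2.......3
After op 2 (move_right): buffer="fgkckygrlibpk" (len 13), cursors c1@4 c2@6 c3@13, authorship ..1.2.......3
After op 3 (move_left): buffer="fgkckygrlibpk" (len 13), cursors c1@3 c2@5 c3@12, authorship ..1.2.......3
After op 4 (move_left): buffer="fgkckygrlibpk" (len 13), cursors c1@2 c2@4 c3@11, authorship ..1.2.......3
After op 5 (move_right): buffer="fgkckygrlibpk" (len 13), cursors c1@3 c2@5 c3@12, authorship ..1.2.......3
After op 6 (insert('n')): buffer="fgkncknygrlibpnk" (len 16), cursors c1@4 c2@7 c3@15, authorship ..11.22.......33
After op 7 (add_cursor(2)): buffer="fgkncknygrlibpnk" (len 16), cursors c4@2 c1@4 c2@7 c3@15, authorship ..11.22.......33
After op 8 (insert('n')): buffer="fgnknncknnygrlibpnnk" (len 20), cursors c4@3 c1@6 c2@10 c3@19, authorship ..4111.222.......333

Answer: fgnknncknnygrlibpnnk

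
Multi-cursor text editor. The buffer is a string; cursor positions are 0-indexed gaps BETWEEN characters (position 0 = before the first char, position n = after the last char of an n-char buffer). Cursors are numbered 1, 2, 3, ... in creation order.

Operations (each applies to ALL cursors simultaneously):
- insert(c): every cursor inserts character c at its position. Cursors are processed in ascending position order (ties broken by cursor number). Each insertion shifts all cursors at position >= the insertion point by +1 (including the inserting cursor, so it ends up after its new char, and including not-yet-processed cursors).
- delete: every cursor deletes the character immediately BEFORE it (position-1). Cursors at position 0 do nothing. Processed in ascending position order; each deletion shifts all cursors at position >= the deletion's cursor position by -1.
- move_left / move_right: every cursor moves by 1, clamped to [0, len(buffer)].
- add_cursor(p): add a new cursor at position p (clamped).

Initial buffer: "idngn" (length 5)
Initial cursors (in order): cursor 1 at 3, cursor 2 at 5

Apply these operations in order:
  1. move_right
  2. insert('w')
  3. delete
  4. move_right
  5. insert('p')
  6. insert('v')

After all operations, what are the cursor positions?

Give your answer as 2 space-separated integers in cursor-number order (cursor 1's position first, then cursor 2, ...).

After op 1 (move_right): buffer="idngn" (len 5), cursors c1@4 c2@5, authorship .....
After op 2 (insert('w')): buffer="idngwnw" (len 7), cursors c1@5 c2@7, authorship ....1.2
After op 3 (delete): buffer="idngn" (len 5), cursors c1@4 c2@5, authorship .....
After op 4 (move_right): buffer="idngn" (len 5), cursors c1@5 c2@5, authorship .....
After op 5 (insert('p')): buffer="idngnpp" (len 7), cursors c1@7 c2@7, authorship .....12
After op 6 (insert('v')): buffer="idngnppvv" (len 9), cursors c1@9 c2@9, authorship .....1212

Answer: 9 9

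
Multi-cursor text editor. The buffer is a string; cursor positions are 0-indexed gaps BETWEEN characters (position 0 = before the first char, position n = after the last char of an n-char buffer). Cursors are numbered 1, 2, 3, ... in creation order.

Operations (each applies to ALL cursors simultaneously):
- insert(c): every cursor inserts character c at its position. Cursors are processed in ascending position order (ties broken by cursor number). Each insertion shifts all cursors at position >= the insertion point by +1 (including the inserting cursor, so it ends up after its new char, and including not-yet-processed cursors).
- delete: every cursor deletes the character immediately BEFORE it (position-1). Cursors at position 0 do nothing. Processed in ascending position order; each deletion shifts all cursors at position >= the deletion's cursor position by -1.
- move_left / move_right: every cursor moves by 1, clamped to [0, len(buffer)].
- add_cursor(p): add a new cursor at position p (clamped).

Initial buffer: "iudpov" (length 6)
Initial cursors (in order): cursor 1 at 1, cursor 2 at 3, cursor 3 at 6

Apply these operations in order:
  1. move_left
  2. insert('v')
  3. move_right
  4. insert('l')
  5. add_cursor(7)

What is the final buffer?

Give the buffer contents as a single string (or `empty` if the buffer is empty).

After op 1 (move_left): buffer="iudpov" (len 6), cursors c1@0 c2@2 c3@5, authorship ......
After op 2 (insert('v')): buffer="viuvdpovv" (len 9), cursors c1@1 c2@4 c3@8, authorship 1..2...3.
After op 3 (move_right): buffer="viuvdpovv" (len 9), cursors c1@2 c2@5 c3@9, authorship 1..2...3.
After op 4 (insert('l')): buffer="viluvdlpovvl" (len 12), cursors c1@3 c2@7 c3@12, authorship 1.1.2.2..3.3
After op 5 (add_cursor(7)): buffer="viluvdlpovvl" (len 12), cursors c1@3 c2@7 c4@7 c3@12, authorship 1.1.2.2..3.3

Answer: viluvdlpovvl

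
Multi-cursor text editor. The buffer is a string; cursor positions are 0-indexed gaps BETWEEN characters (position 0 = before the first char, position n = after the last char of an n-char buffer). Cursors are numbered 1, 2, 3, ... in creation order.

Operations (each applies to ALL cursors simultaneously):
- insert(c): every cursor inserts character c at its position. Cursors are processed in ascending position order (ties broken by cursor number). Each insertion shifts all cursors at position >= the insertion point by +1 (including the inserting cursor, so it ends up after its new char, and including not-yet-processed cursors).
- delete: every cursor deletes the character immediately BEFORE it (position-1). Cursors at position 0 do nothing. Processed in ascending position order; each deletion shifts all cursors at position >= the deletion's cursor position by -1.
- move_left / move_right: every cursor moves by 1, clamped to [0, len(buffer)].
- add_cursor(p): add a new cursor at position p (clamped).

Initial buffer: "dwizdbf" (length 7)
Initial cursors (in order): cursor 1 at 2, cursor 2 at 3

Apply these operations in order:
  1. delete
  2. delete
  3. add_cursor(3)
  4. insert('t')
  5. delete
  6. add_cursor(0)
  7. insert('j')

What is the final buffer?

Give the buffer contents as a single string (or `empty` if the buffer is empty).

After op 1 (delete): buffer="dzdbf" (len 5), cursors c1@1 c2@1, authorship .....
After op 2 (delete): buffer="zdbf" (len 4), cursors c1@0 c2@0, authorship ....
After op 3 (add_cursor(3)): buffer="zdbf" (len 4), cursors c1@0 c2@0 c3@3, authorship ....
After op 4 (insert('t')): buffer="ttzdbtf" (len 7), cursors c1@2 c2@2 c3@6, authorship 12...3.
After op 5 (delete): buffer="zdbf" (len 4), cursors c1@0 c2@0 c3@3, authorship ....
After op 6 (add_cursor(0)): buffer="zdbf" (len 4), cursors c1@0 c2@0 c4@0 c3@3, authorship ....
After op 7 (insert('j')): buffer="jjjzdbjf" (len 8), cursors c1@3 c2@3 c4@3 c3@7, authorship 124...3.

Answer: jjjzdbjf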